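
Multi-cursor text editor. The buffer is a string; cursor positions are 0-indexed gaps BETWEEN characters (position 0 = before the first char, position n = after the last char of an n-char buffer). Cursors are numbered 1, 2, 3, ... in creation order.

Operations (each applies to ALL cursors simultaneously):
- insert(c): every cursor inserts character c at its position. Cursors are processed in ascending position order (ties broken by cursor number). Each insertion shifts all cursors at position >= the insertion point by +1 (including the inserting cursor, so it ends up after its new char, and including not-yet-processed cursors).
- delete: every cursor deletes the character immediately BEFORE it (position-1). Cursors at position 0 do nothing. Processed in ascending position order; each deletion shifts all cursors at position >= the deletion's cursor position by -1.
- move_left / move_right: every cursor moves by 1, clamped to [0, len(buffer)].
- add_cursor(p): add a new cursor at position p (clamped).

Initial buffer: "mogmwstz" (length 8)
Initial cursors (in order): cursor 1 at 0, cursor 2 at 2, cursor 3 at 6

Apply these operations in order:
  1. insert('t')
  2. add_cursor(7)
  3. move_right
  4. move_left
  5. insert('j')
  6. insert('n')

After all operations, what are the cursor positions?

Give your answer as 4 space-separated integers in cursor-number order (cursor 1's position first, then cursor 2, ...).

Answer: 3 8 17 13

Derivation:
After op 1 (insert('t')): buffer="tmotgmwsttz" (len 11), cursors c1@1 c2@4 c3@9, authorship 1..2....3..
After op 2 (add_cursor(7)): buffer="tmotgmwsttz" (len 11), cursors c1@1 c2@4 c4@7 c3@9, authorship 1..2....3..
After op 3 (move_right): buffer="tmotgmwsttz" (len 11), cursors c1@2 c2@5 c4@8 c3@10, authorship 1..2....3..
After op 4 (move_left): buffer="tmotgmwsttz" (len 11), cursors c1@1 c2@4 c4@7 c3@9, authorship 1..2....3..
After op 5 (insert('j')): buffer="tjmotjgmwjstjtz" (len 15), cursors c1@2 c2@6 c4@10 c3@13, authorship 11..22...4.33..
After op 6 (insert('n')): buffer="tjnmotjngmwjnstjntz" (len 19), cursors c1@3 c2@8 c4@13 c3@17, authorship 111..222...44.333..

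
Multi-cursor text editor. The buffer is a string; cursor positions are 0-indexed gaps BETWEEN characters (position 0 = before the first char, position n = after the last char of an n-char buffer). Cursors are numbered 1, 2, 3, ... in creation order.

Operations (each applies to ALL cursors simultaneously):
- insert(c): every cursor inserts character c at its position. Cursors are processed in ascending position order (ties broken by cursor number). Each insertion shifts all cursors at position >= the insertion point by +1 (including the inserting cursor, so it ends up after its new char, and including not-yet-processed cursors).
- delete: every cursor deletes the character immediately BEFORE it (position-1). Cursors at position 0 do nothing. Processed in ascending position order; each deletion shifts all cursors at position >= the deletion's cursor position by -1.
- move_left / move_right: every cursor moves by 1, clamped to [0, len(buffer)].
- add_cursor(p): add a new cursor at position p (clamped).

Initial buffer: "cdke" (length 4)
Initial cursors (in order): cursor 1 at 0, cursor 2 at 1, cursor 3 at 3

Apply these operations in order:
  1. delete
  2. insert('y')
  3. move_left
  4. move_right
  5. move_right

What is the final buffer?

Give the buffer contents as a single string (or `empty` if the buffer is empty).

Answer: yydye

Derivation:
After op 1 (delete): buffer="de" (len 2), cursors c1@0 c2@0 c3@1, authorship ..
After op 2 (insert('y')): buffer="yydye" (len 5), cursors c1@2 c2@2 c3@4, authorship 12.3.
After op 3 (move_left): buffer="yydye" (len 5), cursors c1@1 c2@1 c3@3, authorship 12.3.
After op 4 (move_right): buffer="yydye" (len 5), cursors c1@2 c2@2 c3@4, authorship 12.3.
After op 5 (move_right): buffer="yydye" (len 5), cursors c1@3 c2@3 c3@5, authorship 12.3.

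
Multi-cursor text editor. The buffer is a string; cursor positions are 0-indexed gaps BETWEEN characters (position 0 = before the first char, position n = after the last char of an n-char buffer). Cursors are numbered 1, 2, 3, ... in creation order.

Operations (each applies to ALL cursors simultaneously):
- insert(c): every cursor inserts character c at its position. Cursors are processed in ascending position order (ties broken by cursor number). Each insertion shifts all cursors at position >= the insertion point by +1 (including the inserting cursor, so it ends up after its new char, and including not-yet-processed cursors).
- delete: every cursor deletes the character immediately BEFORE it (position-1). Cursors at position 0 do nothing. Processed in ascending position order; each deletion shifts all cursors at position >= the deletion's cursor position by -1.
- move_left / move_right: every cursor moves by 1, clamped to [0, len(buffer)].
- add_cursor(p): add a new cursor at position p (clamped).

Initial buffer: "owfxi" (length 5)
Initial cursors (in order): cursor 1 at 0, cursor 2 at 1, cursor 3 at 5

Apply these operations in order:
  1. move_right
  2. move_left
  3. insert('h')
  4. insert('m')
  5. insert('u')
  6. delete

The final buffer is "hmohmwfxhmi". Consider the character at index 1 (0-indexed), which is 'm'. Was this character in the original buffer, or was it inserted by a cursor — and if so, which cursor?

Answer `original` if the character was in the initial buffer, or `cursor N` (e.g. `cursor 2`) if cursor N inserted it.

Answer: cursor 1

Derivation:
After op 1 (move_right): buffer="owfxi" (len 5), cursors c1@1 c2@2 c3@5, authorship .....
After op 2 (move_left): buffer="owfxi" (len 5), cursors c1@0 c2@1 c3@4, authorship .....
After op 3 (insert('h')): buffer="hohwfxhi" (len 8), cursors c1@1 c2@3 c3@7, authorship 1.2...3.
After op 4 (insert('m')): buffer="hmohmwfxhmi" (len 11), cursors c1@2 c2@5 c3@10, authorship 11.22...33.
After op 5 (insert('u')): buffer="hmuohmuwfxhmui" (len 14), cursors c1@3 c2@7 c3@13, authorship 111.222...333.
After op 6 (delete): buffer="hmohmwfxhmi" (len 11), cursors c1@2 c2@5 c3@10, authorship 11.22...33.
Authorship (.=original, N=cursor N): 1 1 . 2 2 . . . 3 3 .
Index 1: author = 1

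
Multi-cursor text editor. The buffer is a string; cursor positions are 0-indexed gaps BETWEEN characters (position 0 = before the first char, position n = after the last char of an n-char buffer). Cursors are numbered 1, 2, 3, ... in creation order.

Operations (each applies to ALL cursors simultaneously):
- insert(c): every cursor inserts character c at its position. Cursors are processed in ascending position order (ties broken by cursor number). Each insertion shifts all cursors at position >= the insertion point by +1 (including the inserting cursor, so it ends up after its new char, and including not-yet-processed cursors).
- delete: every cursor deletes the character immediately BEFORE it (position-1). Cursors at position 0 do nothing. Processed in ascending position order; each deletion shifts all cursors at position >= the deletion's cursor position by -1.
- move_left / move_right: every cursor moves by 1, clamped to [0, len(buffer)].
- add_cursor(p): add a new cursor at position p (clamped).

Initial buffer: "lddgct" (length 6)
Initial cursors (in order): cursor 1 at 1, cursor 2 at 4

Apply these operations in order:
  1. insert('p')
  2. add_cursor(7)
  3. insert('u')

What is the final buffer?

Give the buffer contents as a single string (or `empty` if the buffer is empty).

Answer: lpuddgpucut

Derivation:
After op 1 (insert('p')): buffer="lpddgpct" (len 8), cursors c1@2 c2@6, authorship .1...2..
After op 2 (add_cursor(7)): buffer="lpddgpct" (len 8), cursors c1@2 c2@6 c3@7, authorship .1...2..
After op 3 (insert('u')): buffer="lpuddgpucut" (len 11), cursors c1@3 c2@8 c3@10, authorship .11...22.3.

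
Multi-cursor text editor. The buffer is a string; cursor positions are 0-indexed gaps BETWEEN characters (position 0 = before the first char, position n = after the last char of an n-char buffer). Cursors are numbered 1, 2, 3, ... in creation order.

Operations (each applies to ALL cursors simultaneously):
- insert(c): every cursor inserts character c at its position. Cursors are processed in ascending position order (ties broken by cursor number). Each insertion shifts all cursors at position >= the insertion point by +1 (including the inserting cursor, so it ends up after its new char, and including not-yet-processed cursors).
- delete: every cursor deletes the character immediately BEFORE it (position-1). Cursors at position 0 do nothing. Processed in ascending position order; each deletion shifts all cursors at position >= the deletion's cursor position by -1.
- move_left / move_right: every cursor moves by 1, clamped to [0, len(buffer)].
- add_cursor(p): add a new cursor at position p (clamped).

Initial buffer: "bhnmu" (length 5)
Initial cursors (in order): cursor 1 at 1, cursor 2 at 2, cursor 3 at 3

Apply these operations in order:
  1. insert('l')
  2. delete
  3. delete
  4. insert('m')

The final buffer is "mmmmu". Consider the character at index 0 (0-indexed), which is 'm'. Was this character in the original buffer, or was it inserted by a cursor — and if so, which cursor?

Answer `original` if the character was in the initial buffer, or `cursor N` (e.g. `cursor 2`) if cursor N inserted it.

After op 1 (insert('l')): buffer="blhlnlmu" (len 8), cursors c1@2 c2@4 c3@6, authorship .1.2.3..
After op 2 (delete): buffer="bhnmu" (len 5), cursors c1@1 c2@2 c3@3, authorship .....
After op 3 (delete): buffer="mu" (len 2), cursors c1@0 c2@0 c3@0, authorship ..
After op 4 (insert('m')): buffer="mmmmu" (len 5), cursors c1@3 c2@3 c3@3, authorship 123..
Authorship (.=original, N=cursor N): 1 2 3 . .
Index 0: author = 1

Answer: cursor 1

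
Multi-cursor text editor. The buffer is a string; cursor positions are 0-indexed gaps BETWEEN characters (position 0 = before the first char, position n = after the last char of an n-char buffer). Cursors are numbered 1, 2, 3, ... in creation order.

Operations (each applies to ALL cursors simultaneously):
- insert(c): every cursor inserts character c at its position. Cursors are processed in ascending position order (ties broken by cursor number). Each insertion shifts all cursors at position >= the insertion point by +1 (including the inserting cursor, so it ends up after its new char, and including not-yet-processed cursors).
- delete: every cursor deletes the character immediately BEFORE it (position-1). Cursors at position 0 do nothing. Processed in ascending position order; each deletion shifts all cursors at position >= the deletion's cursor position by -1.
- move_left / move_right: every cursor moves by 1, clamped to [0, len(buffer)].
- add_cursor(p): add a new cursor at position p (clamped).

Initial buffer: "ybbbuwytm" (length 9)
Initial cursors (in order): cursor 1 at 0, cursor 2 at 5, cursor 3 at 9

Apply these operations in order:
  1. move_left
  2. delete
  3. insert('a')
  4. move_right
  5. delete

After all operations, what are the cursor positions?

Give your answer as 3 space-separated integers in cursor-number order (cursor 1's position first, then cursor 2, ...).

Answer: 1 4 7

Derivation:
After op 1 (move_left): buffer="ybbbuwytm" (len 9), cursors c1@0 c2@4 c3@8, authorship .........
After op 2 (delete): buffer="ybbuwym" (len 7), cursors c1@0 c2@3 c3@6, authorship .......
After op 3 (insert('a')): buffer="aybbauwyam" (len 10), cursors c1@1 c2@5 c3@9, authorship 1...2...3.
After op 4 (move_right): buffer="aybbauwyam" (len 10), cursors c1@2 c2@6 c3@10, authorship 1...2...3.
After op 5 (delete): buffer="abbawya" (len 7), cursors c1@1 c2@4 c3@7, authorship 1..2..3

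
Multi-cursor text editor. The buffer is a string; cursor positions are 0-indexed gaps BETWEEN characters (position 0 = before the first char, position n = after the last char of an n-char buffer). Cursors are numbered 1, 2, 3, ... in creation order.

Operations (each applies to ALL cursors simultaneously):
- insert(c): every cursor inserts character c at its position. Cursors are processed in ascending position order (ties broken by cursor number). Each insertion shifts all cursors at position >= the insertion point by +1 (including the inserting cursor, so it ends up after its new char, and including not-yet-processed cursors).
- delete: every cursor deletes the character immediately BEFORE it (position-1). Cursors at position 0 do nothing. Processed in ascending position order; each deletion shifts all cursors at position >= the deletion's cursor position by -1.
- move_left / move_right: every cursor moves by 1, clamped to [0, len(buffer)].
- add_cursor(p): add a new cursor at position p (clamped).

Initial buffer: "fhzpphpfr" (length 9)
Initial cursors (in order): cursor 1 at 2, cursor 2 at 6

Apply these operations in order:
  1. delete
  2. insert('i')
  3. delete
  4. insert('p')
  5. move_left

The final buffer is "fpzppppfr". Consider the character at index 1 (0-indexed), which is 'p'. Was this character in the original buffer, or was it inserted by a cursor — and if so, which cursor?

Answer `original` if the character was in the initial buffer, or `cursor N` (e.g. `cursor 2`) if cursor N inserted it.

Answer: cursor 1

Derivation:
After op 1 (delete): buffer="fzpppfr" (len 7), cursors c1@1 c2@4, authorship .......
After op 2 (insert('i')): buffer="fizppipfr" (len 9), cursors c1@2 c2@6, authorship .1...2...
After op 3 (delete): buffer="fzpppfr" (len 7), cursors c1@1 c2@4, authorship .......
After op 4 (insert('p')): buffer="fpzppppfr" (len 9), cursors c1@2 c2@6, authorship .1...2...
After op 5 (move_left): buffer="fpzppppfr" (len 9), cursors c1@1 c2@5, authorship .1...2...
Authorship (.=original, N=cursor N): . 1 . . . 2 . . .
Index 1: author = 1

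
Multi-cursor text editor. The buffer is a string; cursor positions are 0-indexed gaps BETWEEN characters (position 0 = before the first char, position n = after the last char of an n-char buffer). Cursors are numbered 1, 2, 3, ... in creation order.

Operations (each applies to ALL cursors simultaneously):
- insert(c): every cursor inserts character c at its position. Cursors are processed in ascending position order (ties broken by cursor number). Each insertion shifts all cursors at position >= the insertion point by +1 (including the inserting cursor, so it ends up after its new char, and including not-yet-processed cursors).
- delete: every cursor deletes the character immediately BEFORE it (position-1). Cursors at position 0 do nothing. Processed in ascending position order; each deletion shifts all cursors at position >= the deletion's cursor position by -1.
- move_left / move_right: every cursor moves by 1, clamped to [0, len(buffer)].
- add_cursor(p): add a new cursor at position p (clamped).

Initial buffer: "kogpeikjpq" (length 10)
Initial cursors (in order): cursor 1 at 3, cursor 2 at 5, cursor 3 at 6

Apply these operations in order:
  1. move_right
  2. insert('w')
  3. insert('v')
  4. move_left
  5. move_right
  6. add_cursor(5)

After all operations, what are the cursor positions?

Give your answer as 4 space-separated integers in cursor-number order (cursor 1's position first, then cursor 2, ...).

Answer: 6 10 13 5

Derivation:
After op 1 (move_right): buffer="kogpeikjpq" (len 10), cursors c1@4 c2@6 c3@7, authorship ..........
After op 2 (insert('w')): buffer="kogpweiwkwjpq" (len 13), cursors c1@5 c2@8 c3@10, authorship ....1..2.3...
After op 3 (insert('v')): buffer="kogpwveiwvkwvjpq" (len 16), cursors c1@6 c2@10 c3@13, authorship ....11..22.33...
After op 4 (move_left): buffer="kogpwveiwvkwvjpq" (len 16), cursors c1@5 c2@9 c3@12, authorship ....11..22.33...
After op 5 (move_right): buffer="kogpwveiwvkwvjpq" (len 16), cursors c1@6 c2@10 c3@13, authorship ....11..22.33...
After op 6 (add_cursor(5)): buffer="kogpwveiwvkwvjpq" (len 16), cursors c4@5 c1@6 c2@10 c3@13, authorship ....11..22.33...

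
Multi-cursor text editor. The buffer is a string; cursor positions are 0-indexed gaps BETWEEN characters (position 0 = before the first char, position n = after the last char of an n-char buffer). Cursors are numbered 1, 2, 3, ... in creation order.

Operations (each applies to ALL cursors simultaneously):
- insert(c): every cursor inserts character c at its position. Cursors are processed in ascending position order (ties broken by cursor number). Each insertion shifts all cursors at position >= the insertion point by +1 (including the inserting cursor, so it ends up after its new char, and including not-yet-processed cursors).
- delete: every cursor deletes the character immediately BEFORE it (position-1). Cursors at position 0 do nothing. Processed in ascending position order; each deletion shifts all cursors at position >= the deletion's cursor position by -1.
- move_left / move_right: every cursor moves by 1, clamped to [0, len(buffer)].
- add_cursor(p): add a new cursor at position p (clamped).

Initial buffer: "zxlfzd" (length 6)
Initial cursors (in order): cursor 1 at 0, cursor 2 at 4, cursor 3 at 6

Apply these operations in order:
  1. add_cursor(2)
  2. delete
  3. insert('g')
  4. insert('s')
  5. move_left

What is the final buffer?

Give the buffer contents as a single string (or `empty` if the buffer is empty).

After op 1 (add_cursor(2)): buffer="zxlfzd" (len 6), cursors c1@0 c4@2 c2@4 c3@6, authorship ......
After op 2 (delete): buffer="zlz" (len 3), cursors c1@0 c4@1 c2@2 c3@3, authorship ...
After op 3 (insert('g')): buffer="gzglgzg" (len 7), cursors c1@1 c4@3 c2@5 c3@7, authorship 1.4.2.3
After op 4 (insert('s')): buffer="gszgslgszgs" (len 11), cursors c1@2 c4@5 c2@8 c3@11, authorship 11.44.22.33
After op 5 (move_left): buffer="gszgslgszgs" (len 11), cursors c1@1 c4@4 c2@7 c3@10, authorship 11.44.22.33

Answer: gszgslgszgs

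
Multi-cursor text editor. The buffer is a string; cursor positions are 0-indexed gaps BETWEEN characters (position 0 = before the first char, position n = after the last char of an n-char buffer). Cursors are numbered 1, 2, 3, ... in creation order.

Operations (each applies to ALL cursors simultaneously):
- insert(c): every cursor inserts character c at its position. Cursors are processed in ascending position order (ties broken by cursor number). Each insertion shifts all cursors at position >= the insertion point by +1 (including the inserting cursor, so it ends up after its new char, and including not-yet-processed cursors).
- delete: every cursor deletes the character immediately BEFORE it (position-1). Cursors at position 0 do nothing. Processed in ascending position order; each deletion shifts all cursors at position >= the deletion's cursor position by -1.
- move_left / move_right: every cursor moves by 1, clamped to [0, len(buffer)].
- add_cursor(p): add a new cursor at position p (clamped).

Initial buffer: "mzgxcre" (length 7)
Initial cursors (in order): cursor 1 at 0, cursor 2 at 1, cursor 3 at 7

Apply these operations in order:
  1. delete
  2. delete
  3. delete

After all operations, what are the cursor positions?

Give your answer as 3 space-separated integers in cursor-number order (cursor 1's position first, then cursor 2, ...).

After op 1 (delete): buffer="zgxcr" (len 5), cursors c1@0 c2@0 c3@5, authorship .....
After op 2 (delete): buffer="zgxc" (len 4), cursors c1@0 c2@0 c3@4, authorship ....
After op 3 (delete): buffer="zgx" (len 3), cursors c1@0 c2@0 c3@3, authorship ...

Answer: 0 0 3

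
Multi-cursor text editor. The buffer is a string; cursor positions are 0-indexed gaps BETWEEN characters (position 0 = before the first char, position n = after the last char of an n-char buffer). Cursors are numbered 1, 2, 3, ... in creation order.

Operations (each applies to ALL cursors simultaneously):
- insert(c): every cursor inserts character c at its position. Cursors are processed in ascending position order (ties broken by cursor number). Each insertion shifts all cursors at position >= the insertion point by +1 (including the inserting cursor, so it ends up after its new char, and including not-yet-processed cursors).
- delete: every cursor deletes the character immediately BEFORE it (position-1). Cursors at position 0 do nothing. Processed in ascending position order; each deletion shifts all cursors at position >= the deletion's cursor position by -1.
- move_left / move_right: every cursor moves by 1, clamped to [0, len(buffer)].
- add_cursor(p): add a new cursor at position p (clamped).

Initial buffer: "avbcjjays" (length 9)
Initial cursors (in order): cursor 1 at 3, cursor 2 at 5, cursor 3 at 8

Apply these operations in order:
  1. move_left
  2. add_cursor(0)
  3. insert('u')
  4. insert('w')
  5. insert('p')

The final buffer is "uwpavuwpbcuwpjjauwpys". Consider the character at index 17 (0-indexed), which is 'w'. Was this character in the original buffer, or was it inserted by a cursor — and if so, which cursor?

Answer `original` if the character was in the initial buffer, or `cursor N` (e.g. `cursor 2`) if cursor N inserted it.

Answer: cursor 3

Derivation:
After op 1 (move_left): buffer="avbcjjays" (len 9), cursors c1@2 c2@4 c3@7, authorship .........
After op 2 (add_cursor(0)): buffer="avbcjjays" (len 9), cursors c4@0 c1@2 c2@4 c3@7, authorship .........
After op 3 (insert('u')): buffer="uavubcujjauys" (len 13), cursors c4@1 c1@4 c2@7 c3@11, authorship 4..1..2...3..
After op 4 (insert('w')): buffer="uwavuwbcuwjjauwys" (len 17), cursors c4@2 c1@6 c2@10 c3@15, authorship 44..11..22...33..
After op 5 (insert('p')): buffer="uwpavuwpbcuwpjjauwpys" (len 21), cursors c4@3 c1@8 c2@13 c3@19, authorship 444..111..222...333..
Authorship (.=original, N=cursor N): 4 4 4 . . 1 1 1 . . 2 2 2 . . . 3 3 3 . .
Index 17: author = 3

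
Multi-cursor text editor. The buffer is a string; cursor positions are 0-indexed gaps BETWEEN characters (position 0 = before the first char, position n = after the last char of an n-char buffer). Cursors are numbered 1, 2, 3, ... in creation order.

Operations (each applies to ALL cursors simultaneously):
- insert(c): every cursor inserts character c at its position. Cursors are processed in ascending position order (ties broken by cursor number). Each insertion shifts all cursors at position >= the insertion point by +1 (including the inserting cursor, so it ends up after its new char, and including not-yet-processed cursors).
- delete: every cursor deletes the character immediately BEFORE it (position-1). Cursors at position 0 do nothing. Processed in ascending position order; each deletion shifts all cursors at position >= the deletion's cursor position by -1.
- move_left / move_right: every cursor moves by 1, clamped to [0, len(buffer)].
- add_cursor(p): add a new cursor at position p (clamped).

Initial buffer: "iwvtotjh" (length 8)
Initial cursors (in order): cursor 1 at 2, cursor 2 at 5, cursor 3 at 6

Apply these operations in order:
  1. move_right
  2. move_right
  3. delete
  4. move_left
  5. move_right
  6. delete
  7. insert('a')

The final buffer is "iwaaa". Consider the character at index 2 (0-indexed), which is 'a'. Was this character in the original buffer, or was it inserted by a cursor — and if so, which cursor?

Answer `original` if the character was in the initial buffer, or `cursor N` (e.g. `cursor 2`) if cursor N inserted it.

After op 1 (move_right): buffer="iwvtotjh" (len 8), cursors c1@3 c2@6 c3@7, authorship ........
After op 2 (move_right): buffer="iwvtotjh" (len 8), cursors c1@4 c2@7 c3@8, authorship ........
After op 3 (delete): buffer="iwvot" (len 5), cursors c1@3 c2@5 c3@5, authorship .....
After op 4 (move_left): buffer="iwvot" (len 5), cursors c1@2 c2@4 c3@4, authorship .....
After op 5 (move_right): buffer="iwvot" (len 5), cursors c1@3 c2@5 c3@5, authorship .....
After op 6 (delete): buffer="iw" (len 2), cursors c1@2 c2@2 c3@2, authorship ..
After op 7 (insert('a')): buffer="iwaaa" (len 5), cursors c1@5 c2@5 c3@5, authorship ..123
Authorship (.=original, N=cursor N): . . 1 2 3
Index 2: author = 1

Answer: cursor 1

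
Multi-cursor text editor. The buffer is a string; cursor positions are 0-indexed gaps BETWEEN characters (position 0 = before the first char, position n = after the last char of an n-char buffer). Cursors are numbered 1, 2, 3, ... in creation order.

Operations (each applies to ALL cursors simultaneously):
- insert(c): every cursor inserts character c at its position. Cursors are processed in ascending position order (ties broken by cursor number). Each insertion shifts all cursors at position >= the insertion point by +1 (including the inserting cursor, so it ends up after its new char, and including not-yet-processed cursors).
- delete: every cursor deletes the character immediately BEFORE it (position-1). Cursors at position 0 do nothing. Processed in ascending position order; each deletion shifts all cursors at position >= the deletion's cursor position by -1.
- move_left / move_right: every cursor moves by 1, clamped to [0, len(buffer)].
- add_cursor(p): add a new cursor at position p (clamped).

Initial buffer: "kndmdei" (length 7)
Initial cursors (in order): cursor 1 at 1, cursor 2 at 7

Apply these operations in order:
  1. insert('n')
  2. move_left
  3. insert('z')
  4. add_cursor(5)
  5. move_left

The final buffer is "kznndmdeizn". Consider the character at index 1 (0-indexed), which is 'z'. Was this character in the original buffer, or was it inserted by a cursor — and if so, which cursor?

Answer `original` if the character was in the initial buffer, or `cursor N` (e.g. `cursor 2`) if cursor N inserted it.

Answer: cursor 1

Derivation:
After op 1 (insert('n')): buffer="knndmdein" (len 9), cursors c1@2 c2@9, authorship .1......2
After op 2 (move_left): buffer="knndmdein" (len 9), cursors c1@1 c2@8, authorship .1......2
After op 3 (insert('z')): buffer="kznndmdeizn" (len 11), cursors c1@2 c2@10, authorship .11......22
After op 4 (add_cursor(5)): buffer="kznndmdeizn" (len 11), cursors c1@2 c3@5 c2@10, authorship .11......22
After op 5 (move_left): buffer="kznndmdeizn" (len 11), cursors c1@1 c3@4 c2@9, authorship .11......22
Authorship (.=original, N=cursor N): . 1 1 . . . . . . 2 2
Index 1: author = 1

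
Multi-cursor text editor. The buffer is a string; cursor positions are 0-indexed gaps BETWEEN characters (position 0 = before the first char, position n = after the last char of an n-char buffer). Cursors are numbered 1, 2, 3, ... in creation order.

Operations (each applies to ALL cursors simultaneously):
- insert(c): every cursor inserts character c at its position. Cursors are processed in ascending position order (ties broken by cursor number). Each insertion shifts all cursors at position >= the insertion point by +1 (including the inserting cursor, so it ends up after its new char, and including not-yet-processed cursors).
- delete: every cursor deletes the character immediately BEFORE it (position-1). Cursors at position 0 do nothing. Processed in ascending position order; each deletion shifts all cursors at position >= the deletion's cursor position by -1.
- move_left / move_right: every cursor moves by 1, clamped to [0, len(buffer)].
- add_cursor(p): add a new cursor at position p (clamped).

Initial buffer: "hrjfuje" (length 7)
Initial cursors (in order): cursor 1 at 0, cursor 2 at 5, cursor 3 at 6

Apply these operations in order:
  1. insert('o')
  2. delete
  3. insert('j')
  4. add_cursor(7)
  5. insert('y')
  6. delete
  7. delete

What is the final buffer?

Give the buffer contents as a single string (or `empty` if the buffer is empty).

After op 1 (insert('o')): buffer="ohrjfuojoe" (len 10), cursors c1@1 c2@7 c3@9, authorship 1.....2.3.
After op 2 (delete): buffer="hrjfuje" (len 7), cursors c1@0 c2@5 c3@6, authorship .......
After op 3 (insert('j')): buffer="jhrjfujjje" (len 10), cursors c1@1 c2@7 c3@9, authorship 1.....2.3.
After op 4 (add_cursor(7)): buffer="jhrjfujjje" (len 10), cursors c1@1 c2@7 c4@7 c3@9, authorship 1.....2.3.
After op 5 (insert('y')): buffer="jyhrjfujyyjjye" (len 14), cursors c1@2 c2@10 c4@10 c3@13, authorship 11.....224.33.
After op 6 (delete): buffer="jhrjfujjje" (len 10), cursors c1@1 c2@7 c4@7 c3@9, authorship 1.....2.3.
After op 7 (delete): buffer="hrjfje" (len 6), cursors c1@0 c2@4 c4@4 c3@5, authorship ......

Answer: hrjfje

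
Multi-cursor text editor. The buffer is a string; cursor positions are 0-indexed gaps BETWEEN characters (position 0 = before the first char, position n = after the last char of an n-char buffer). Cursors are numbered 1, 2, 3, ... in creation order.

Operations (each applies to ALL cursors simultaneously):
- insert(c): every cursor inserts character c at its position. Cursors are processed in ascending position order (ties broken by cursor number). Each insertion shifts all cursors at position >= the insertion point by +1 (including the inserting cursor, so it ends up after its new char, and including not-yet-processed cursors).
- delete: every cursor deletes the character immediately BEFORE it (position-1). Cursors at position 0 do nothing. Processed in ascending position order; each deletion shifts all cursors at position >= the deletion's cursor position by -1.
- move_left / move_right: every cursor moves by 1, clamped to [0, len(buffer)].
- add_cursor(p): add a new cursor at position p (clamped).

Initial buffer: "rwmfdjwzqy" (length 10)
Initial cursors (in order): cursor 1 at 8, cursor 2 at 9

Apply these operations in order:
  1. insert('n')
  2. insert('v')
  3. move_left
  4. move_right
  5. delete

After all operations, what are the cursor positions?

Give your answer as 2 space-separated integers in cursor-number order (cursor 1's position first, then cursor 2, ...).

Answer: 9 11

Derivation:
After op 1 (insert('n')): buffer="rwmfdjwznqny" (len 12), cursors c1@9 c2@11, authorship ........1.2.
After op 2 (insert('v')): buffer="rwmfdjwznvqnvy" (len 14), cursors c1@10 c2@13, authorship ........11.22.
After op 3 (move_left): buffer="rwmfdjwznvqnvy" (len 14), cursors c1@9 c2@12, authorship ........11.22.
After op 4 (move_right): buffer="rwmfdjwznvqnvy" (len 14), cursors c1@10 c2@13, authorship ........11.22.
After op 5 (delete): buffer="rwmfdjwznqny" (len 12), cursors c1@9 c2@11, authorship ........1.2.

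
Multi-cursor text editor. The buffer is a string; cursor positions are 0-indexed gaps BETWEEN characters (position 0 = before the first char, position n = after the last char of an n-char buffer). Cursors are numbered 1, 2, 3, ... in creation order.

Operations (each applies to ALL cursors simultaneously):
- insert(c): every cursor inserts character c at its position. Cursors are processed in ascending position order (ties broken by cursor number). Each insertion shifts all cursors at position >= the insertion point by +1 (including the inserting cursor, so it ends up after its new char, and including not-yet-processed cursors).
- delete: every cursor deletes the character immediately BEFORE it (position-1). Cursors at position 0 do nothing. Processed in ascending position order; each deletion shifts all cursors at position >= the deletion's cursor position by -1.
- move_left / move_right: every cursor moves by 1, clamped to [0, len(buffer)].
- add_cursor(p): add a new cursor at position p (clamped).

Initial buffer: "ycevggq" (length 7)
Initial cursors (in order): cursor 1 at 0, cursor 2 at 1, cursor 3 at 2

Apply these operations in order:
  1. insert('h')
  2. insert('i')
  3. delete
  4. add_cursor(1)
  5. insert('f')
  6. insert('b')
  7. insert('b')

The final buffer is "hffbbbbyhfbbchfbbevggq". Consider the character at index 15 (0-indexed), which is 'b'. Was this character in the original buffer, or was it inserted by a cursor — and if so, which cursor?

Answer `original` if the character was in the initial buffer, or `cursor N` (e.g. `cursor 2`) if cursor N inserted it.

Answer: cursor 3

Derivation:
After op 1 (insert('h')): buffer="hyhchevggq" (len 10), cursors c1@1 c2@3 c3@5, authorship 1.2.3.....
After op 2 (insert('i')): buffer="hiyhichievggq" (len 13), cursors c1@2 c2@5 c3@8, authorship 11.22.33.....
After op 3 (delete): buffer="hyhchevggq" (len 10), cursors c1@1 c2@3 c3@5, authorship 1.2.3.....
After op 4 (add_cursor(1)): buffer="hyhchevggq" (len 10), cursors c1@1 c4@1 c2@3 c3@5, authorship 1.2.3.....
After op 5 (insert('f')): buffer="hffyhfchfevggq" (len 14), cursors c1@3 c4@3 c2@6 c3@9, authorship 114.22.33.....
After op 6 (insert('b')): buffer="hffbbyhfbchfbevggq" (len 18), cursors c1@5 c4@5 c2@9 c3@13, authorship 11414.222.333.....
After op 7 (insert('b')): buffer="hffbbbbyhfbbchfbbevggq" (len 22), cursors c1@7 c4@7 c2@12 c3@17, authorship 1141414.2222.3333.....
Authorship (.=original, N=cursor N): 1 1 4 1 4 1 4 . 2 2 2 2 . 3 3 3 3 . . . . .
Index 15: author = 3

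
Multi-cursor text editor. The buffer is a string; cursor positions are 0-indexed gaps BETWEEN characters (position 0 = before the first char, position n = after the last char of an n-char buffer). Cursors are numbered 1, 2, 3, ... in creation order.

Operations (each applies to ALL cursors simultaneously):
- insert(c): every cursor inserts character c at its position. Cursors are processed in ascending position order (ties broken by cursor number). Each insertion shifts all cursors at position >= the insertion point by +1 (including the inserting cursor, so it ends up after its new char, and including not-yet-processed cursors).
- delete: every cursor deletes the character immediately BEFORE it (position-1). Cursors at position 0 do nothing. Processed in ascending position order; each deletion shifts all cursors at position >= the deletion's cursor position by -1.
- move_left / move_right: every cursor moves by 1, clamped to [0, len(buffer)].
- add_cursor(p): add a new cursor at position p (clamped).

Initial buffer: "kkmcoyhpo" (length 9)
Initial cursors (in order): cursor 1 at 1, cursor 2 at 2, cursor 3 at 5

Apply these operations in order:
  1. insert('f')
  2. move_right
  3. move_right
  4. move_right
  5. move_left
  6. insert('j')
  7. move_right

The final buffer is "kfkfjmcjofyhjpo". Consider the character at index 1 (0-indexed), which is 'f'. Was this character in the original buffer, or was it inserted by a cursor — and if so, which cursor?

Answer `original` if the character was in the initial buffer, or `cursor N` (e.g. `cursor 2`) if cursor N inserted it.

Answer: cursor 1

Derivation:
After op 1 (insert('f')): buffer="kfkfmcofyhpo" (len 12), cursors c1@2 c2@4 c3@8, authorship .1.2...3....
After op 2 (move_right): buffer="kfkfmcofyhpo" (len 12), cursors c1@3 c2@5 c3@9, authorship .1.2...3....
After op 3 (move_right): buffer="kfkfmcofyhpo" (len 12), cursors c1@4 c2@6 c3@10, authorship .1.2...3....
After op 4 (move_right): buffer="kfkfmcofyhpo" (len 12), cursors c1@5 c2@7 c3@11, authorship .1.2...3....
After op 5 (move_left): buffer="kfkfmcofyhpo" (len 12), cursors c1@4 c2@6 c3@10, authorship .1.2...3....
After op 6 (insert('j')): buffer="kfkfjmcjofyhjpo" (len 15), cursors c1@5 c2@8 c3@13, authorship .1.21..2.3..3..
After op 7 (move_right): buffer="kfkfjmcjofyhjpo" (len 15), cursors c1@6 c2@9 c3@14, authorship .1.21..2.3..3..
Authorship (.=original, N=cursor N): . 1 . 2 1 . . 2 . 3 . . 3 . .
Index 1: author = 1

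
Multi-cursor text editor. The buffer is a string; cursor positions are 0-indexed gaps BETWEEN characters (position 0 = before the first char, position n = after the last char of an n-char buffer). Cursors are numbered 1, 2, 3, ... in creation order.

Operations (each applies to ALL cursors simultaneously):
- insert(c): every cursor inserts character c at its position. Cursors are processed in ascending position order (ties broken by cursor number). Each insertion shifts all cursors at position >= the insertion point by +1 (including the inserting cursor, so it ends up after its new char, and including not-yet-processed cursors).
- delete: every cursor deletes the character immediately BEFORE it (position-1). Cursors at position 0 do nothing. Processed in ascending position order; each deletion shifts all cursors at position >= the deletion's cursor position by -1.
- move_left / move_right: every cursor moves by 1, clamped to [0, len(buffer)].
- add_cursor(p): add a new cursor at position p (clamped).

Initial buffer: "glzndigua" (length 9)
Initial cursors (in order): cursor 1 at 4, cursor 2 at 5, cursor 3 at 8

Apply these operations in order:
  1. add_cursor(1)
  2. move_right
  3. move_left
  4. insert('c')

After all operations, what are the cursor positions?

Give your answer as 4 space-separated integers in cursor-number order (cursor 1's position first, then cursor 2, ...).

Answer: 6 8 12 2

Derivation:
After op 1 (add_cursor(1)): buffer="glzndigua" (len 9), cursors c4@1 c1@4 c2@5 c3@8, authorship .........
After op 2 (move_right): buffer="glzndigua" (len 9), cursors c4@2 c1@5 c2@6 c3@9, authorship .........
After op 3 (move_left): buffer="glzndigua" (len 9), cursors c4@1 c1@4 c2@5 c3@8, authorship .........
After op 4 (insert('c')): buffer="gclzncdciguca" (len 13), cursors c4@2 c1@6 c2@8 c3@12, authorship .4...1.2...3.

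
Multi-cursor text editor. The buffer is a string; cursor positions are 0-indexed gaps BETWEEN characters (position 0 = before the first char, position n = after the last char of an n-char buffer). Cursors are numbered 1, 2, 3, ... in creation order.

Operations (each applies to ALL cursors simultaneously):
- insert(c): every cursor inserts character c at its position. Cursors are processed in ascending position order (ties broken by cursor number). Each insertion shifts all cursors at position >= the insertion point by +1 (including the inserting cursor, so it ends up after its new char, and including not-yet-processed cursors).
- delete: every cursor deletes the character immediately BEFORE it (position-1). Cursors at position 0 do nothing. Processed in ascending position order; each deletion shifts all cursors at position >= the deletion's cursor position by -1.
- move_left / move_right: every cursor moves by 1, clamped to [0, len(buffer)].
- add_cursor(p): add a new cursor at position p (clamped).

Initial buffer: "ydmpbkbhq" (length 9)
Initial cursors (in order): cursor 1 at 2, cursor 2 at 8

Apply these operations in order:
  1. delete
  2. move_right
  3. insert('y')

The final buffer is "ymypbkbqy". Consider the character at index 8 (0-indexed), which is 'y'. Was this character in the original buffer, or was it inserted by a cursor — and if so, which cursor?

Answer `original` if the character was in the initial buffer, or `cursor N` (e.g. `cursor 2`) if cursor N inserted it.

Answer: cursor 2

Derivation:
After op 1 (delete): buffer="ympbkbq" (len 7), cursors c1@1 c2@6, authorship .......
After op 2 (move_right): buffer="ympbkbq" (len 7), cursors c1@2 c2@7, authorship .......
After op 3 (insert('y')): buffer="ymypbkbqy" (len 9), cursors c1@3 c2@9, authorship ..1.....2
Authorship (.=original, N=cursor N): . . 1 . . . . . 2
Index 8: author = 2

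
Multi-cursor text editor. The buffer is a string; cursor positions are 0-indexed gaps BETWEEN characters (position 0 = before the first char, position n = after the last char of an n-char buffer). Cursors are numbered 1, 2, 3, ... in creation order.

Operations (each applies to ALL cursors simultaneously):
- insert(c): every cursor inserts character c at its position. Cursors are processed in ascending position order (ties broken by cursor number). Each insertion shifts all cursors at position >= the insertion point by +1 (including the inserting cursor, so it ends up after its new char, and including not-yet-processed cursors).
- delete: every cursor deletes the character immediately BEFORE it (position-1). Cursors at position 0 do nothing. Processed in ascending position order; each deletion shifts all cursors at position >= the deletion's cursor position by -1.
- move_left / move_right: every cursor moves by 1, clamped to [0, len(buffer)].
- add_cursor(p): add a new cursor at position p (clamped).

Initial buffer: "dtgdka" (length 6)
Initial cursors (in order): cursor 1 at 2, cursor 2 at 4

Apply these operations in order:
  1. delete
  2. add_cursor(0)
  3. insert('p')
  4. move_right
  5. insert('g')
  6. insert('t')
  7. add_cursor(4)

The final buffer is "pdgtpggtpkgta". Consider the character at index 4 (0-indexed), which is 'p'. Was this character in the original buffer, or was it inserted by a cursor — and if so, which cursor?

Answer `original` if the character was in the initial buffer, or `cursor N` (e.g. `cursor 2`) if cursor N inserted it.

After op 1 (delete): buffer="dgka" (len 4), cursors c1@1 c2@2, authorship ....
After op 2 (add_cursor(0)): buffer="dgka" (len 4), cursors c3@0 c1@1 c2@2, authorship ....
After op 3 (insert('p')): buffer="pdpgpka" (len 7), cursors c3@1 c1@3 c2@5, authorship 3.1.2..
After op 4 (move_right): buffer="pdpgpka" (len 7), cursors c3@2 c1@4 c2@6, authorship 3.1.2..
After op 5 (insert('g')): buffer="pdgpggpkga" (len 10), cursors c3@3 c1@6 c2@9, authorship 3.31.12.2.
After op 6 (insert('t')): buffer="pdgtpggtpkgta" (len 13), cursors c3@4 c1@8 c2@12, authorship 3.331.112.22.
After op 7 (add_cursor(4)): buffer="pdgtpggtpkgta" (len 13), cursors c3@4 c4@4 c1@8 c2@12, authorship 3.331.112.22.
Authorship (.=original, N=cursor N): 3 . 3 3 1 . 1 1 2 . 2 2 .
Index 4: author = 1

Answer: cursor 1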